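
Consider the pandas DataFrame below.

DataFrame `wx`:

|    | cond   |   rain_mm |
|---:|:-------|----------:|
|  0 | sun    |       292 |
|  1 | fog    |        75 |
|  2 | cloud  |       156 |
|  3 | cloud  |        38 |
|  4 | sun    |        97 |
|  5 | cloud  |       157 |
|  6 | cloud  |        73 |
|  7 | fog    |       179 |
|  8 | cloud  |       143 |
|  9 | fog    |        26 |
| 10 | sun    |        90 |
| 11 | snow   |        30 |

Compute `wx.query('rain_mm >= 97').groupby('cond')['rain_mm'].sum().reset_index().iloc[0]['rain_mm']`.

filter rows where rain_mm >= 97:
    cond  rain_mm
0    sun      292
2  cloud      156
4    sun       97
5  cloud      157
7    fog      179
8  cloud      143
group by cond, sum of rain_mm:
cond
cloud    456
fog      179
sun      389
Name: rain_mm, dtype: int64
reset_index():
    cond  rain_mm
0  cloud      456
1    fog      179
2    sun      389

456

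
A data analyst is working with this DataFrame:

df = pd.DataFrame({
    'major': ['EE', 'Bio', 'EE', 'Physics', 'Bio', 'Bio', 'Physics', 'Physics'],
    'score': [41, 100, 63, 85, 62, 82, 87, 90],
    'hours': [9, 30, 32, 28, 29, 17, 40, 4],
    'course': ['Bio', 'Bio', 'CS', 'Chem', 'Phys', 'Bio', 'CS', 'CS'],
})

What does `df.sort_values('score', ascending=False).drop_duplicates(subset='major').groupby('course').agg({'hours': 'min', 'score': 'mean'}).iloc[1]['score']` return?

76.5

sort by score descending:
     major  score  hours course
1      Bio    100     30    Bio
7  Physics     90      4     CS
6  Physics     87     40     CS
3  Physics     85     28   Chem
5      Bio     82     17    Bio
2       EE     63     32     CS
4      Bio     62     29   Phys
0       EE     41      9    Bio
drop duplicate major (keep=first):
     major  score  hours course
1      Bio    100     30    Bio
7  Physics     90      4     CS
2       EE     63     32     CS
group by course: min(hours), mean(score):
        hours  score
course              
Bio        30  100.0
CS          4   76.5
Finally, value at position 1, column 'score' = 76.5.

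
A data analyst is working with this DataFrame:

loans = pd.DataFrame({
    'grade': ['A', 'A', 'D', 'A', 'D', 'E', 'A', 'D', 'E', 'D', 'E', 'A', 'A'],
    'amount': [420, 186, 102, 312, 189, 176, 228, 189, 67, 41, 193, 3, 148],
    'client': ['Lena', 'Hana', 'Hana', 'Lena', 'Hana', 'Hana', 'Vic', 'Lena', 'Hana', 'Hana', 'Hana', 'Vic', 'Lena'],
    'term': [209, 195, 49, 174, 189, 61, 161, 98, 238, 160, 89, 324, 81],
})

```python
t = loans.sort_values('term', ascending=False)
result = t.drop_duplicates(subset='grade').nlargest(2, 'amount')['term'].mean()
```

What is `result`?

sort by term descending:
   grade  amount client  term
11     A       3    Vic   324
8      E      67   Hana   238
0      A     420   Lena   209
1      A     186   Hana   195
4      D     189   Hana   189
3      A     312   Lena   174
6      A     228    Vic   161
9      D      41   Hana   160
7      D     189   Lena    98
10     E     193   Hana    89
12     A     148   Lena    81
5      E     176   Hana    61
2      D     102   Hana    49
drop duplicate grade (keep=first):
   grade  amount client  term
11     A       3    Vic   324
8      E      67   Hana   238
4      D     189   Hana   189
take 2 rows with largest amount:
  grade  amount client  term
4     D     189   Hana   189
8     E      67   Hana   238
The mean of column 'term' is 213.5.

213.5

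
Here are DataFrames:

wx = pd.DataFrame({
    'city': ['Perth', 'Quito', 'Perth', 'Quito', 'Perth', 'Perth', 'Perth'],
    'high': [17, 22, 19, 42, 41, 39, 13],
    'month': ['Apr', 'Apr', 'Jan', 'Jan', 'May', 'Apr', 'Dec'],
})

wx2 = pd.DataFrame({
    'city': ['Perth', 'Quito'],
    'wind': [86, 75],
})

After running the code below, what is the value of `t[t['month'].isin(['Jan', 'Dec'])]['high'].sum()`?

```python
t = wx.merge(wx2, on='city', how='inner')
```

74

merge on 'city' (how='inner') → 7 rows:
    city  high month  wind
0  Perth    17   Apr    86
1  Quito    22   Apr    75
2  Perth    19   Jan    86
3  Quito    42   Jan    75
4  Perth    41   May    86
5  Perth    39   Apr    86
6  Perth    13   Dec    86
filter rows where month in ['Jan', 'Dec']:
    city  high month  wind
2  Perth    19   Jan    86
3  Quito    42   Jan    75
6  Perth    13   Dec    86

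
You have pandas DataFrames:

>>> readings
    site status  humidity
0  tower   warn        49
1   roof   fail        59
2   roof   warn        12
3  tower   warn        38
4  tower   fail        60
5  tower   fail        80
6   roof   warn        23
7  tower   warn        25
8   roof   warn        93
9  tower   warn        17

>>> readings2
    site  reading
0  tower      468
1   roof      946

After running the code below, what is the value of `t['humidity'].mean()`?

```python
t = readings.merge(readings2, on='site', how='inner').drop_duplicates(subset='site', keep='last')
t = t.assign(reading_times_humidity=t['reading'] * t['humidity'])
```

merge on 'site' (how='inner') → 10 rows:
    site status  humidity  reading
0  tower   warn        49      468
1   roof   fail        59      946
2   roof   warn        12      946
3  tower   warn        38      468
4  tower   fail        60      468
5  tower   fail        80      468
6   roof   warn        23      946
7  tower   warn        25      468
8   roof   warn        93      946
9  tower   warn        17      468
drop duplicate site (keep=last):
    site status  humidity  reading
8   roof   warn        93      946
9  tower   warn        17      468
add column reading_times_humidity = t['reading'] * t['humidity']:
    site status  humidity  reading  reading_times_humidity
8   roof   warn        93      946                   87978
9  tower   warn        17      468                    7956
The mean of column 'humidity' is 55.0.

55.0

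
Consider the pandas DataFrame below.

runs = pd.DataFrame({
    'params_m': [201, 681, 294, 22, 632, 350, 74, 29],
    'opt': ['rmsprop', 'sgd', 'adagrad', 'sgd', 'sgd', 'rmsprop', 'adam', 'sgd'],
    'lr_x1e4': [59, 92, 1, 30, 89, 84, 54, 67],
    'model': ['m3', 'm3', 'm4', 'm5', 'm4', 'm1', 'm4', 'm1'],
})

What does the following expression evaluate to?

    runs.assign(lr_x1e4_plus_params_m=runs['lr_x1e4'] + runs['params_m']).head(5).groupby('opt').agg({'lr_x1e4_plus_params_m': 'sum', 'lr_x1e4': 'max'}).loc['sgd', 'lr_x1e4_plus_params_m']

1546

add column lr_x1e4_plus_params_m = runs['lr_x1e4'] + runs['params_m']:
   params_m      opt  lr_x1e4 model  lr_x1e4_plus_params_m
0       201  rmsprop       59    m3                    260
1       681      sgd       92    m3                    773
2       294  adagrad        1    m4                    295
3        22      sgd       30    m5                     52
4       632      sgd       89    m4                    721
5       350  rmsprop       84    m1                    434
6        74     adam       54    m4                    128
7        29      sgd       67    m1                     96
take first 5 rows:
   params_m      opt  lr_x1e4 model  lr_x1e4_plus_params_m
0       201  rmsprop       59    m3                    260
1       681      sgd       92    m3                    773
2       294  adagrad        1    m4                    295
3        22      sgd       30    m5                     52
4       632      sgd       89    m4                    721
group by opt: sum(lr_x1e4_plus_params_m), max(lr_x1e4):
         lr_x1e4_plus_params_m  lr_x1e4
opt                                    
adagrad                    295        1
rmsprop                    260       59
sgd                       1546       92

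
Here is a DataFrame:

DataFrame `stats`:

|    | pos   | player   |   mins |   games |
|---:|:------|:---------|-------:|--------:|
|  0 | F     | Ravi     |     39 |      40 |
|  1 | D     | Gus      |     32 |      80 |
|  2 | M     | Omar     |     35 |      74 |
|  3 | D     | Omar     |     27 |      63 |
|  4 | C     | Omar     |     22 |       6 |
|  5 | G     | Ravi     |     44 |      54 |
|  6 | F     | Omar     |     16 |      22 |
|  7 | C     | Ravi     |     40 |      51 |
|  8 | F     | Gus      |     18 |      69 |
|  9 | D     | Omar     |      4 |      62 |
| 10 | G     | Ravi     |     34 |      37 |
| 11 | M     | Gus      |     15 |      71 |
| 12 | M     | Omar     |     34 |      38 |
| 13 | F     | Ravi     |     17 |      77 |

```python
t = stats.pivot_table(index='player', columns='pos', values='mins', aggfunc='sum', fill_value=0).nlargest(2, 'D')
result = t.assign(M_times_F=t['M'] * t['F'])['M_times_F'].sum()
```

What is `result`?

1374

pivot: rows=player, cols=pos, sum(mins):
pos      C   D   F   G   M
player                    
Gus      0  32  18   0  15
Omar    22  31  16   0  69
Ravi    40   0  56  78   0
take 2 rows with largest D:
pos      C   D   F  G   M
player                   
Gus      0  32  18  0  15
Omar    22  31  16  0  69
add column M_times_F = t['M'] * t['F']:
pos      C   D   F  G   M  M_times_F
player                              
Gus      0  32  18  0  15        270
Omar    22  31  16  0  69       1104
Reading off the sum of column 'M_times_F', we get 1374.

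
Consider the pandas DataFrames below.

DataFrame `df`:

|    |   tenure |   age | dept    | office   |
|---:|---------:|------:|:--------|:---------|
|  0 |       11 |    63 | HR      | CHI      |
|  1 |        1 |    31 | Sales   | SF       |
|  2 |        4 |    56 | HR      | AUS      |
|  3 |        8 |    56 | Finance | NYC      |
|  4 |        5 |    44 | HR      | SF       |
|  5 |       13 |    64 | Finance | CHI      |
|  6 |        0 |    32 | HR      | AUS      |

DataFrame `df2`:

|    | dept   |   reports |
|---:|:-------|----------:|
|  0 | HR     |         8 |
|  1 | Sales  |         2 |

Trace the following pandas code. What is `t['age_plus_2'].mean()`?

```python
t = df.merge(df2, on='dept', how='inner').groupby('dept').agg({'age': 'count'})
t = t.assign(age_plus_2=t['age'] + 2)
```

merge on 'dept' (how='inner') → 5 rows:
   tenure  age   dept office  reports
0      11   63     HR    CHI        8
1       1   31  Sales     SF        2
2       4   56     HR    AUS        8
3       5   44     HR     SF        8
4       0   32     HR    AUS        8
group by dept, count of age:
       age
dept      
HR       4
Sales    1
add column age_plus_2 = t['age'] + 2:
       age  age_plus_2
dept                  
HR       4           6
Sales    1           3
Then the mean of column 'age_plus_2': 4.5

4.5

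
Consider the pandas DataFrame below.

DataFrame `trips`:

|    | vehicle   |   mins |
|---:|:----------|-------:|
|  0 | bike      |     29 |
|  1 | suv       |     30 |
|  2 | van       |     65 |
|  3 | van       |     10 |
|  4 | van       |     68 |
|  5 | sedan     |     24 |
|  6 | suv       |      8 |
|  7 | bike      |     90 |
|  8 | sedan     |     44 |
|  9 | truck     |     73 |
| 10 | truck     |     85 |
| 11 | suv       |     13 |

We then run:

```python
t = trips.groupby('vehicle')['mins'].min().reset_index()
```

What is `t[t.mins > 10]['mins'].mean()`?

group by vehicle, min of mins:
vehicle
bike     29
sedan    24
suv       8
truck    73
van      10
Name: mins, dtype: int64
reset_index():
  vehicle  mins
0    bike    29
1   sedan    24
2     suv     8
3   truck    73
4     van    10
filter rows where mins > 10:
  vehicle  mins
0    bike    29
1   sedan    24
3   truck    73
Finally, mean of column 'mins' = 42.0.

42.0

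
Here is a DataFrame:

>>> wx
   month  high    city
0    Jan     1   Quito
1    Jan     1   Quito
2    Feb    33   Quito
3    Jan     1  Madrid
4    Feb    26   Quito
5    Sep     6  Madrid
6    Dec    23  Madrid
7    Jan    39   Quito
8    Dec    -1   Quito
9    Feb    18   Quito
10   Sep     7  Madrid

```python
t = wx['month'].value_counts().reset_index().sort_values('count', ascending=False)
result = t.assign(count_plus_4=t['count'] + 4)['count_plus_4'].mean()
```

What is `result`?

value_counts of month:
month
Jan    4
Feb    3
Sep    2
Dec    2
Name: count, dtype: int64
reset_index():
  month  count
0   Jan      4
1   Feb      3
2   Sep      2
3   Dec      2
sort by count descending:
  month  count
0   Jan      4
1   Feb      3
2   Sep      2
3   Dec      2
add column count_plus_4 = t['count'] + 4:
  month  count  count_plus_4
0   Jan      4             8
1   Feb      3             7
2   Sep      2             6
3   Dec      2             6
Reading off the mean of column 'count_plus_4', we get 6.75.

6.75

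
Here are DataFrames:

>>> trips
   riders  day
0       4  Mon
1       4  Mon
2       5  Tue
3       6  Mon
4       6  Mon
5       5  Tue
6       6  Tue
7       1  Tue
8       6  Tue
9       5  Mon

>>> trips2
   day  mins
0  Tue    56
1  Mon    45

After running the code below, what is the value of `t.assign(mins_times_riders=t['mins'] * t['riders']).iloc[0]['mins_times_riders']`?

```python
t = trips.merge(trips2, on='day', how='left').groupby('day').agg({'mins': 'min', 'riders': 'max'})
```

270

merge on 'day' (how='left') → 10 rows:
   riders  day  mins
0       4  Mon    45
1       4  Mon    45
2       5  Tue    56
3       6  Mon    45
4       6  Mon    45
5       5  Tue    56
6       6  Tue    56
7       1  Tue    56
8       6  Tue    56
9       5  Mon    45
group by day: min(mins), max(riders):
     mins  riders
day              
Mon    45       6
Tue    56       6
add column mins_times_riders = t['mins'] * t['riders']:
     mins  riders  mins_times_riders
day                                 
Mon    45       6                270
Tue    56       6                336
Reading off the value at position 0, column 'mins_times_riders', we get 270.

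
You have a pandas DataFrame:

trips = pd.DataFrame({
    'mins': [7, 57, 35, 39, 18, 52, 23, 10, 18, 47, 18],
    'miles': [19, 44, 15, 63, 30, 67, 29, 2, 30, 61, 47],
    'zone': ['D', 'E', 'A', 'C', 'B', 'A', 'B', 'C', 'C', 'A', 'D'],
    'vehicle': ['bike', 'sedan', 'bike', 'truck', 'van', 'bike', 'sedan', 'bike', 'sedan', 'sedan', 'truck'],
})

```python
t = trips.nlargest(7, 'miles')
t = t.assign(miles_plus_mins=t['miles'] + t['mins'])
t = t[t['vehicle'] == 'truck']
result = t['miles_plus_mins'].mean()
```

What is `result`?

take 7 rows with largest miles:
    mins  miles zone vehicle
5     52     67    A    bike
3     39     63    C   truck
9     47     61    A   sedan
10    18     47    D   truck
1     57     44    E   sedan
4     18     30    B     van
8     18     30    C   sedan
add column miles_plus_mins = t['miles'] + t['mins']:
    mins  miles zone vehicle  miles_plus_mins
5     52     67    A    bike              119
3     39     63    C   truck              102
9     47     61    A   sedan              108
10    18     47    D   truck               65
1     57     44    E   sedan              101
4     18     30    B     van               48
8     18     30    C   sedan               48
filter rows where vehicle == 'truck':
    mins  miles zone vehicle  miles_plus_mins
3     39     63    C   truck              102
10    18     47    D   truck               65
Hence 83.5.

83.5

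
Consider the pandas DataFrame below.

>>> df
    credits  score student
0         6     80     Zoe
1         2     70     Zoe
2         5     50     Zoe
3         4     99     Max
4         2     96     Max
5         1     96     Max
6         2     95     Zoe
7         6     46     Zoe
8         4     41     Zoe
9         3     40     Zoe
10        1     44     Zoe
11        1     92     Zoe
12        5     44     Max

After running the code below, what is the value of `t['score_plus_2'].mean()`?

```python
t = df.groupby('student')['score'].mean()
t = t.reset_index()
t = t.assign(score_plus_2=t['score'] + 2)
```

74.875

group by student, mean of score:
student
Max    83.75
Zoe    62.00
Name: score, dtype: float64
reset_index():
  student  score
0     Max  83.75
1     Zoe  62.00
add column score_plus_2 = t['score'] + 2:
  student  score  score_plus_2
0     Max  83.75         85.75
1     Zoe  62.00         64.00
Finally, mean of column 'score_plus_2' = 74.875.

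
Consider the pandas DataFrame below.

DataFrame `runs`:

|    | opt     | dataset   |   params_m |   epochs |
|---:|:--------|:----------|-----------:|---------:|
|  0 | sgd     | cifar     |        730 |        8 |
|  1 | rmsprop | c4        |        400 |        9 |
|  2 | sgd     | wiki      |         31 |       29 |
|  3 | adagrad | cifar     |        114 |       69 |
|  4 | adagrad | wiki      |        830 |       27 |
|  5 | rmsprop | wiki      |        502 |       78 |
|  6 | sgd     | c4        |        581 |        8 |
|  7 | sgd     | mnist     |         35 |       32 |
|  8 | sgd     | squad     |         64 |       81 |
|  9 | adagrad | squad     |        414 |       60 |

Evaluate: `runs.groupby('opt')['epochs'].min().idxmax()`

adagrad

group by opt, min of epochs:
opt
adagrad    27
rmsprop     9
sgd         8
Name: epochs, dtype: int64
So idxmax() = adagrad.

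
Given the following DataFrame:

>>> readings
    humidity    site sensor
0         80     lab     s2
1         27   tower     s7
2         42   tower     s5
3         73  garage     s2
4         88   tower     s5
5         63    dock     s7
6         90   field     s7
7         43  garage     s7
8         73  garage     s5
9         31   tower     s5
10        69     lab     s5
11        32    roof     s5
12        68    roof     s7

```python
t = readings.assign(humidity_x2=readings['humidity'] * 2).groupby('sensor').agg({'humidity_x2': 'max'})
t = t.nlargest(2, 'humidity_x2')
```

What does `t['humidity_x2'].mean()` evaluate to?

178.0

add column humidity_x2 = readings['humidity'] * 2:
    humidity    site sensor  humidity_x2
0         80     lab     s2          160
1         27   tower     s7           54
2         42   tower     s5           84
3         73  garage     s2          146
4         88   tower     s5          176
5         63    dock     s7          126
6         90   field     s7          180
7         43  garage     s7           86
8         73  garage     s5          146
9         31   tower     s5           62
10        69     lab     s5          138
11        32    roof     s5           64
12        68    roof     s7          136
group by sensor, max of humidity_x2:
        humidity_x2
sensor             
s2              160
s5              176
s7              180
take 2 rows with largest humidity_x2:
        humidity_x2
sensor             
s7              180
s5              176
Finally, mean of column 'humidity_x2' = 178.0.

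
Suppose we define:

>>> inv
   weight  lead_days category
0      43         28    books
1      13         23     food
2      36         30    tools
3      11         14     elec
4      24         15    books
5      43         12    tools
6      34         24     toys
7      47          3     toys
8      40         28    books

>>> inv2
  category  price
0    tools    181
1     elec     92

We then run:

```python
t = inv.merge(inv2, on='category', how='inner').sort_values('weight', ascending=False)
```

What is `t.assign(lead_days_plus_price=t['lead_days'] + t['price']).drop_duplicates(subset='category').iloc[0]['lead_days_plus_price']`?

merge on 'category' (how='inner') → 3 rows:
   weight  lead_days category  price
0      36         30    tools    181
1      11         14     elec     92
2      43         12    tools    181
sort by weight descending:
   weight  lead_days category  price
2      43         12    tools    181
0      36         30    tools    181
1      11         14     elec     92
add column lead_days_plus_price = t['lead_days'] + t['price']:
   weight  lead_days category  price  lead_days_plus_price
2      43         12    tools    181                   193
0      36         30    tools    181                   211
1      11         14     elec     92                   106
drop duplicate category (keep=first):
   weight  lead_days category  price  lead_days_plus_price
2      43         12    tools    181                   193
1      11         14     elec     92                   106

193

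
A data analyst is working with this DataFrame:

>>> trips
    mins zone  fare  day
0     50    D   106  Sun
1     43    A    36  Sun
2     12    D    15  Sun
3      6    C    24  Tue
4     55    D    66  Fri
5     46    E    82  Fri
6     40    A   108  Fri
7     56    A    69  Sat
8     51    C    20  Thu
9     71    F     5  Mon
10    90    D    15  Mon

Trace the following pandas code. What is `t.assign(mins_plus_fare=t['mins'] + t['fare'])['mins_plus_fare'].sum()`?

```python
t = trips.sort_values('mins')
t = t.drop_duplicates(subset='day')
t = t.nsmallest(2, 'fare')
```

sort by mins:
    mins zone  fare  day
3      6    C    24  Tue
2     12    D    15  Sun
6     40    A   108  Fri
1     43    A    36  Sun
5     46    E    82  Fri
0     50    D   106  Sun
8     51    C    20  Thu
4     55    D    66  Fri
7     56    A    69  Sat
9     71    F     5  Mon
10    90    D    15  Mon
drop duplicate day (keep=first):
   mins zone  fare  day
3     6    C    24  Tue
2    12    D    15  Sun
6    40    A   108  Fri
8    51    C    20  Thu
7    56    A    69  Sat
9    71    F     5  Mon
take 2 rows with smallest fare:
   mins zone  fare  day
9    71    F     5  Mon
2    12    D    15  Sun
add column mins_plus_fare = t['mins'] + t['fare']:
   mins zone  fare  day  mins_plus_fare
9    71    F     5  Mon              76
2    12    D    15  Sun              27
sum of column 'mins_plus_fare' → 103

103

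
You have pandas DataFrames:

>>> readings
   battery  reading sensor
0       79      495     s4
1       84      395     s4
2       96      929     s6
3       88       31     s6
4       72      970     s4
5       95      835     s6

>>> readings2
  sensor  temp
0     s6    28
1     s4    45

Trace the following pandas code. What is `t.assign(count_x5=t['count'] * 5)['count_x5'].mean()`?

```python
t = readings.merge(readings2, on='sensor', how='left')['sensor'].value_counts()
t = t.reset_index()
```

merge on 'sensor' (how='left') → 6 rows:
   battery  reading sensor  temp
0       79      495     s4    45
1       84      395     s4    45
2       96      929     s6    28
3       88       31     s6    28
4       72      970     s4    45
5       95      835     s6    28
value_counts of sensor:
sensor
s4    3
s6    3
Name: count, dtype: int64
reset_index():
  sensor  count
0     s4      3
1     s6      3
add column count_x5 = t['count'] * 5:
  sensor  count  count_x5
0     s4      3        15
1     s6      3        15

15.0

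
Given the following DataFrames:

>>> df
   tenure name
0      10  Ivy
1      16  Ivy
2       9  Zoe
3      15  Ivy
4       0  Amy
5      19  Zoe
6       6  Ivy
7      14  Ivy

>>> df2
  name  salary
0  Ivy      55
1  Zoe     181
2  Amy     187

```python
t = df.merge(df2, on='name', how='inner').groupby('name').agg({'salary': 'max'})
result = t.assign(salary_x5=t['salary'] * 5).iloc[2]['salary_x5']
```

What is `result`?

merge on 'name' (how='inner') → 8 rows:
   tenure name  salary
0      10  Ivy      55
1      16  Ivy      55
2       9  Zoe     181
3      15  Ivy      55
4       0  Amy     187
5      19  Zoe     181
6       6  Ivy      55
7      14  Ivy      55
group by name, max of salary:
      salary
name        
Amy      187
Ivy       55
Zoe      181
add column salary_x5 = t['salary'] * 5:
      salary  salary_x5
name                   
Amy      187        935
Ivy       55        275
Zoe      181        905
Taking the value at position 2, column 'salary_x5' gives 905.

905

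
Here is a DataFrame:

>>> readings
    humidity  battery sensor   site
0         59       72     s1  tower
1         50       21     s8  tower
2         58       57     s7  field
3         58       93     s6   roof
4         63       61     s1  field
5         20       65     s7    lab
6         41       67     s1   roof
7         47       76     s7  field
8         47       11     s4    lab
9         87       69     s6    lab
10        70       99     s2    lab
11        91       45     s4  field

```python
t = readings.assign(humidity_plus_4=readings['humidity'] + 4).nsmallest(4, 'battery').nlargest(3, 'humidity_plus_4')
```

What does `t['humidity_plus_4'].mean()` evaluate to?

70.3333333333

add column humidity_plus_4 = readings['humidity'] + 4:
    humidity  battery sensor   site  humidity_plus_4
0         59       72     s1  tower               63
1         50       21     s8  tower               54
2         58       57     s7  field               62
3         58       93     s6   roof               62
4         63       61     s1  field               67
5         20       65     s7    lab               24
6         41       67     s1   roof               45
7         47       76     s7  field               51
8         47       11     s4    lab               51
9         87       69     s6    lab               91
10        70       99     s2    lab               74
11        91       45     s4  field               95
take 4 rows with smallest battery:
    humidity  battery sensor   site  humidity_plus_4
8         47       11     s4    lab               51
1         50       21     s8  tower               54
11        91       45     s4  field               95
2         58       57     s7  field               62
take 3 rows with largest humidity_plus_4:
    humidity  battery sensor   site  humidity_plus_4
11        91       45     s4  field               95
2         58       57     s7  field               62
1         50       21     s8  tower               54
Then the mean of column 'humidity_plus_4': 70.3333333333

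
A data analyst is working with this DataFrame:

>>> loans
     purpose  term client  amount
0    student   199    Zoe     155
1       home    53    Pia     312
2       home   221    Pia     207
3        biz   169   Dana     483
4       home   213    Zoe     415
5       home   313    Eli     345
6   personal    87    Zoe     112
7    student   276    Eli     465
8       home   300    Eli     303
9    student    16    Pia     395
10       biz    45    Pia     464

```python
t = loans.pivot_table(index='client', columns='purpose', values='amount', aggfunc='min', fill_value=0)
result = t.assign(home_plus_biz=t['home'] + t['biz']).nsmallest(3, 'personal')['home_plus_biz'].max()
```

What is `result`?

pivot: rows=client, cols=purpose, min(amount):
purpose  biz  home  personal  student
client                               
Dana     483     0         0        0
Eli        0   303         0      465
Pia      464   207         0      395
Zoe        0   415       112      155
add column home_plus_biz = t['home'] + t['biz']:
purpose  biz  home  personal  student  home_plus_biz
client                                              
Dana     483     0         0        0            483
Eli        0   303         0      465            303
Pia      464   207         0      395            671
Zoe        0   415       112      155            415
take 3 rows with smallest personal:
purpose  biz  home  personal  student  home_plus_biz
client                                              
Dana     483     0         0        0            483
Eli        0   303         0      465            303
Pia      464   207         0      395            671

671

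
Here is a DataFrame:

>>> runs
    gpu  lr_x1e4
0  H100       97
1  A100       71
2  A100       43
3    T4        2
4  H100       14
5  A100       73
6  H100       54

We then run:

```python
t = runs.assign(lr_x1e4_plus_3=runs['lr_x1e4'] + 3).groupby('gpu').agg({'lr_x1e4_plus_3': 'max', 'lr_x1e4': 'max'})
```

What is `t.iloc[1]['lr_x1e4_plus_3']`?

add column lr_x1e4_plus_3 = runs['lr_x1e4'] + 3:
    gpu  lr_x1e4  lr_x1e4_plus_3
0  H100       97             100
1  A100       71              74
2  A100       43              46
3    T4        2               5
4  H100       14              17
5  A100       73              76
6  H100       54              57
group by gpu: max(lr_x1e4_plus_3), max(lr_x1e4):
      lr_x1e4_plus_3  lr_x1e4
gpu                          
A100              76       73
H100             100       97
T4                 5        2
Taking the value at position 1, column 'lr_x1e4_plus_3' gives 100.

100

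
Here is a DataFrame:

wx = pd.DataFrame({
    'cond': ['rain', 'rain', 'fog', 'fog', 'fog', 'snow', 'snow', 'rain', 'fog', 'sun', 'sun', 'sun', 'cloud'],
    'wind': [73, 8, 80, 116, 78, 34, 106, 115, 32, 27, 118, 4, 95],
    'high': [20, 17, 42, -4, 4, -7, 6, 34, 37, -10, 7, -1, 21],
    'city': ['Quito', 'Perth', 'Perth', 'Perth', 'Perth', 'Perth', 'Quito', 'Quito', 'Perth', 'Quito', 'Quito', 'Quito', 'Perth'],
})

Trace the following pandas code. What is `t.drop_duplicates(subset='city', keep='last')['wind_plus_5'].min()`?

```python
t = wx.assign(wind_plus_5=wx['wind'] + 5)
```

9

add column wind_plus_5 = wx['wind'] + 5:
     cond  wind  high   city  wind_plus_5
0    rain    73    20  Quito           78
1    rain     8    17  Perth           13
2     fog    80    42  Perth           85
3     fog   116    -4  Perth          121
4     fog    78     4  Perth           83
5    snow    34    -7  Perth           39
6    snow   106     6  Quito          111
7    rain   115    34  Quito          120
8     fog    32    37  Perth           37
9     sun    27   -10  Quito           32
10    sun   118     7  Quito          123
11    sun     4    -1  Quito            9
12  cloud    95    21  Perth          100
drop duplicate city (keep=last):
     cond  wind  high   city  wind_plus_5
11    sun     4    -1  Quito            9
12  cloud    95    21  Perth          100
Then the min of column 'wind_plus_5': 9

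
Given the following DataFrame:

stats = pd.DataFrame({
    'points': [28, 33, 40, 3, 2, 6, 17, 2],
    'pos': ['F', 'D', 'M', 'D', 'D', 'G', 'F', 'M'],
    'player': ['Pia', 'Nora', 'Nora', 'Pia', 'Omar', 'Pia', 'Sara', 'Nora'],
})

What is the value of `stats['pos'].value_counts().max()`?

value_counts of pos:
pos
D    3
F    2
M    2
G    1
Name: count, dtype: int64
Reading off the max of the resulting series, we get 3.

3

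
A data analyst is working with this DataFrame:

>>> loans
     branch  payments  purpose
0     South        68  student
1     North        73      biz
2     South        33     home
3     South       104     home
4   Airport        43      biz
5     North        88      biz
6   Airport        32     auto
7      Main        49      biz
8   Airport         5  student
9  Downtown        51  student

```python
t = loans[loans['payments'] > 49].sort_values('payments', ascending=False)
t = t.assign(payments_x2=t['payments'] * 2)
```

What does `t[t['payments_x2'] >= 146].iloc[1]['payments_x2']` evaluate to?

176

filter rows where payments > 49:
     branch  payments  purpose
0     South        68  student
1     North        73      biz
3     South       104     home
5     North        88      biz
9  Downtown        51  student
sort by payments descending:
     branch  payments  purpose
3     South       104     home
5     North        88      biz
1     North        73      biz
0     South        68  student
9  Downtown        51  student
add column payments_x2 = t['payments'] * 2:
     branch  payments  purpose  payments_x2
3     South       104     home          208
5     North        88      biz          176
1     North        73      biz          146
0     South        68  student          136
9  Downtown        51  student          102
filter rows where payments_x2 >= 146:
  branch  payments purpose  payments_x2
3  South       104    home          208
5  North        88     biz          176
1  North        73     biz          146
Then the value at position 1, column 'payments_x2': 176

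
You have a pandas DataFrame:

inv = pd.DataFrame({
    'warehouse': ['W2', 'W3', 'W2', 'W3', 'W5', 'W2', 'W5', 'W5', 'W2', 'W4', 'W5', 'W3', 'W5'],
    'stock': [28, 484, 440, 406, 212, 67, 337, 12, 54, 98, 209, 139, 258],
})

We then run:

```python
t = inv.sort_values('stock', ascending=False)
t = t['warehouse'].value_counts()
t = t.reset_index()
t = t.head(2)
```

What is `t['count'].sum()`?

9

sort by stock descending:
   warehouse  stock
1         W3    484
2         W2    440
3         W3    406
6         W5    337
12        W5    258
4         W5    212
10        W5    209
11        W3    139
9         W4     98
5         W2     67
8         W2     54
0         W2     28
7         W5     12
value_counts of warehouse:
warehouse
W5    5
W2    4
W3    3
W4    1
Name: count, dtype: int64
reset_index():
  warehouse  count
0        W5      5
1        W2      4
2        W3      3
3        W4      1
take first 2 rows:
  warehouse  count
0        W5      5
1        W2      4
sum of column 'count' → 9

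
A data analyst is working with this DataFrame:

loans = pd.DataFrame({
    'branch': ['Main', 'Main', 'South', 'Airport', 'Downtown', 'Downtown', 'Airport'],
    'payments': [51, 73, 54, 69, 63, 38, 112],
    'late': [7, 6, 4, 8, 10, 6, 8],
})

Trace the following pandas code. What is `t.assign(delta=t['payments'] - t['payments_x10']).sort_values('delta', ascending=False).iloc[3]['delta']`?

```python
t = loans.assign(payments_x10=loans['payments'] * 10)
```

add column payments_x10 = loans['payments'] * 10:
     branch  payments  late  payments_x10
0      Main        51     7           510
1      Main        73     6           730
2     South        54     4           540
3   Airport        69     8           690
4  Downtown        63    10           630
5  Downtown        38     6           380
6   Airport       112     8          1120
add column delta = t['payments'] - t['payments_x10']:
     branch  payments  late  payments_x10  delta
0      Main        51     7           510   -459
1      Main        73     6           730   -657
2     South        54     4           540   -486
3   Airport        69     8           690   -621
4  Downtown        63    10           630   -567
5  Downtown        38     6           380   -342
6   Airport       112     8          1120  -1008
sort by delta descending:
     branch  payments  late  payments_x10  delta
5  Downtown        38     6           380   -342
0      Main        51     7           510   -459
2     South        54     4           540   -486
4  Downtown        63    10           630   -567
3   Airport        69     8           690   -621
1      Main        73     6           730   -657
6   Airport       112     8          1120  -1008
value at position 3, column 'delta' → -567

-567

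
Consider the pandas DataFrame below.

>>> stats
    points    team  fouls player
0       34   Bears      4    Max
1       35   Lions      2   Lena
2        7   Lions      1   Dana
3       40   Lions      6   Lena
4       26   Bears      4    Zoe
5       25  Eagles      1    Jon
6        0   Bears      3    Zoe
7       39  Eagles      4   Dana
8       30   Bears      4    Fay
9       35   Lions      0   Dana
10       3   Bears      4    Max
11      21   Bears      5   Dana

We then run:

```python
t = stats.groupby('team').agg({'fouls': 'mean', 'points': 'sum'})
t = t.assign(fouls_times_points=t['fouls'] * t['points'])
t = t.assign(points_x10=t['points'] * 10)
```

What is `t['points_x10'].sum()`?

group by team: mean(fouls), sum(points):
        fouls  points
team                 
Bears    4.00     114
Eagles   2.50      64
Lions    2.25     117
add column fouls_times_points = t['fouls'] * t['points']:
        fouls  points  fouls_times_points
team                                     
Bears    4.00     114              456.00
Eagles   2.50      64              160.00
Lions    2.25     117              263.25
add column points_x10 = t['points'] * 10:
        fouls  points  fouls_times_points  points_x10
team                                                 
Bears    4.00     114              456.00        1140
Eagles   2.50      64              160.00         640
Lions    2.25     117              263.25        1170

2950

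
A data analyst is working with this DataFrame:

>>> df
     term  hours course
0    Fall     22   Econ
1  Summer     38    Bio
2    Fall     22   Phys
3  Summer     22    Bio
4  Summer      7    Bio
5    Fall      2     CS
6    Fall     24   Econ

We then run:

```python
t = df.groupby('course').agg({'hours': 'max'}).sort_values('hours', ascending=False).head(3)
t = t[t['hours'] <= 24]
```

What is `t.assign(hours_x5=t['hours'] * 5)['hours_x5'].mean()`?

group by course, max of hours:
        hours
course       
Bio        38
CS          2
Econ       24
Phys       22
sort by hours descending:
        hours
course       
Bio        38
Econ       24
Phys       22
CS          2
take first 3 rows:
        hours
course       
Bio        38
Econ       24
Phys       22
filter rows where hours <= 24:
        hours
course       
Econ       24
Phys       22
add column hours_x5 = t['hours'] * 5:
        hours  hours_x5
course                 
Econ       24       120
Phys       22       110

115.0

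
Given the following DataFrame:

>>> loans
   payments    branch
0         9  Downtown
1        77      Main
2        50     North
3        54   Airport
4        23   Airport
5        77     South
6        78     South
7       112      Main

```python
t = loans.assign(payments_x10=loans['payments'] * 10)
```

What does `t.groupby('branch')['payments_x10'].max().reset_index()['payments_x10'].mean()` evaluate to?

606.0

add column payments_x10 = loans['payments'] * 10:
   payments    branch  payments_x10
0         9  Downtown            90
1        77      Main           770
2        50     North           500
3        54   Airport           540
4        23   Airport           230
5        77     South           770
6        78     South           780
7       112      Main          1120
group by branch, max of payments_x10:
branch
Airport      540
Downtown      90
Main        1120
North        500
South        780
Name: payments_x10, dtype: int64
reset_index():
     branch  payments_x10
0   Airport           540
1  Downtown            90
2      Main          1120
3     North           500
4     South           780
Reading off the mean of column 'payments_x10', we get 606.0.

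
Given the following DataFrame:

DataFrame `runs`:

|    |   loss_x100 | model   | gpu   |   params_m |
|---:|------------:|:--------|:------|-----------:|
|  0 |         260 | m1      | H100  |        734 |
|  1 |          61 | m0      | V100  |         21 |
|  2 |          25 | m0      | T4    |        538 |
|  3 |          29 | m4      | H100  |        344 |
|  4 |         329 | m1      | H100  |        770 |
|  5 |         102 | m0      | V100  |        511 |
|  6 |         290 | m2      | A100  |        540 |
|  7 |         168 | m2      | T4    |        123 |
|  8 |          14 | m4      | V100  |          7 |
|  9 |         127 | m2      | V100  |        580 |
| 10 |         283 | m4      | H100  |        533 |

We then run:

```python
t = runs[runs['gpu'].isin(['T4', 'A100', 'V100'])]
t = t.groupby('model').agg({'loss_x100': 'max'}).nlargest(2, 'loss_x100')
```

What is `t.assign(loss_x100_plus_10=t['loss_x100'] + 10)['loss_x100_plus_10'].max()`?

filter rows where gpu in ['T4', 'A100', 'V100']:
   loss_x100 model   gpu  params_m
1         61    m0  V100        21
2         25    m0    T4       538
5        102    m0  V100       511
6        290    m2  A100       540
7        168    m2    T4       123
8         14    m4  V100         7
9        127    m2  V100       580
group by model, max of loss_x100:
       loss_x100
model           
m0           102
m2           290
m4            14
take 2 rows with largest loss_x100:
       loss_x100
model           
m2           290
m0           102
add column loss_x100_plus_10 = t['loss_x100'] + 10:
       loss_x100  loss_x100_plus_10
model                              
m2           290                300
m0           102                112

300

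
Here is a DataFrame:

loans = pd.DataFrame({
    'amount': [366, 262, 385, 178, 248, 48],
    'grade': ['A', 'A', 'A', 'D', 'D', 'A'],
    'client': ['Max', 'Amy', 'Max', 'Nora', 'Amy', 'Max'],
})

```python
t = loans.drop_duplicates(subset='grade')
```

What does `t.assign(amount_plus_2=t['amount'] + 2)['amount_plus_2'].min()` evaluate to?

drop duplicate grade (keep=first):
   amount grade client
0     366     A    Max
3     178     D   Nora
add column amount_plus_2 = t['amount'] + 2:
   amount grade client  amount_plus_2
0     366     A    Max            368
3     178     D   Nora            180
Taking the min of column 'amount_plus_2' gives 180.

180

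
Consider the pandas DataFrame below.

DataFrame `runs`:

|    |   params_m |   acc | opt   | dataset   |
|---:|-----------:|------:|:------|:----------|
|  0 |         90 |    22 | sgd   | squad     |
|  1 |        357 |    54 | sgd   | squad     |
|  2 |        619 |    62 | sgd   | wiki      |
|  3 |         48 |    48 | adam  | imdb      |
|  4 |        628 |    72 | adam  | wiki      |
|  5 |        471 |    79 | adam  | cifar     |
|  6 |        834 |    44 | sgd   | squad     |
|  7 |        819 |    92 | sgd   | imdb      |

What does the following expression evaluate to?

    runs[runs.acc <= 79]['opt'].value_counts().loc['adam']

3

filter rows where acc <= 79:
   params_m  acc   opt dataset
0        90   22   sgd   squad
1       357   54   sgd   squad
2       619   62   sgd    wiki
3        48   48  adam    imdb
4       628   72  adam    wiki
5       471   79  adam   cifar
6       834   44   sgd   squad
value_counts of opt:
opt
sgd     4
adam    3
Name: count, dtype: int64
Reading off the value at index 'adam', we get 3.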